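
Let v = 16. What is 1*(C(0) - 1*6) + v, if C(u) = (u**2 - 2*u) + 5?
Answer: 15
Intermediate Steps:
C(u) = 5 + u**2 - 2*u
1*(C(0) - 1*6) + v = 1*((5 + 0**2 - 2*0) - 1*6) + 16 = 1*((5 + 0 + 0) - 6) + 16 = 1*(5 - 6) + 16 = 1*(-1) + 16 = -1 + 16 = 15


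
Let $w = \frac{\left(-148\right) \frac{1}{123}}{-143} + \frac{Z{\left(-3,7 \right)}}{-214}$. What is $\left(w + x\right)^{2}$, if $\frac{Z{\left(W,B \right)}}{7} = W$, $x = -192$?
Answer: $\frac{521711209696315681}{14168042290116} \approx 36823.0$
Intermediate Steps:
$Z{\left(W,B \right)} = 7 W$
$w = \frac{401041}{3764046}$ ($w = \frac{\left(-148\right) \frac{1}{123}}{-143} + \frac{7 \left(-3\right)}{-214} = \left(-148\right) \frac{1}{123} \left(- \frac{1}{143}\right) - - \frac{21}{214} = \left(- \frac{148}{123}\right) \left(- \frac{1}{143}\right) + \frac{21}{214} = \frac{148}{17589} + \frac{21}{214} = \frac{401041}{3764046} \approx 0.10655$)
$\left(w + x\right)^{2} = \left(\frac{401041}{3764046} - 192\right)^{2} = \left(- \frac{722295791}{3764046}\right)^{2} = \frac{521711209696315681}{14168042290116}$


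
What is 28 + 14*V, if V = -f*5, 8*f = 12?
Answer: -77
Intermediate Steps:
f = 3/2 (f = (1/8)*12 = 3/2 ≈ 1.5000)
V = -15/2 (V = -3*5/2 = -1*15/2 = -15/2 ≈ -7.5000)
28 + 14*V = 28 + 14*(-15/2) = 28 - 105 = -77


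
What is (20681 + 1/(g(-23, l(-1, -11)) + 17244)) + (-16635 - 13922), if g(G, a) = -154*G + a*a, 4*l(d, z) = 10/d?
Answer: -821377040/83169 ≈ -9876.0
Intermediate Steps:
l(d, z) = 5/(2*d) (l(d, z) = (10/d)/4 = 5/(2*d))
g(G, a) = a² - 154*G (g(G, a) = -154*G + a² = a² - 154*G)
(20681 + 1/(g(-23, l(-1, -11)) + 17244)) + (-16635 - 13922) = (20681 + 1/((((5/2)/(-1))² - 154*(-23)) + 17244)) + (-16635 - 13922) = (20681 + 1/((((5/2)*(-1))² + 3542) + 17244)) - 30557 = (20681 + 1/(((-5/2)² + 3542) + 17244)) - 30557 = (20681 + 1/((25/4 + 3542) + 17244)) - 30557 = (20681 + 1/(14193/4 + 17244)) - 30557 = (20681 + 1/(83169/4)) - 30557 = (20681 + 4/83169) - 30557 = 1720018093/83169 - 30557 = -821377040/83169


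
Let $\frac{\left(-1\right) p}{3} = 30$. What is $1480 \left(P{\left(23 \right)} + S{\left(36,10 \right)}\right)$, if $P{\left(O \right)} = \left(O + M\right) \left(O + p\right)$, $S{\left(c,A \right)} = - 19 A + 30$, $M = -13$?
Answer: $-1228400$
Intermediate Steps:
$p = -90$ ($p = \left(-3\right) 30 = -90$)
$S{\left(c,A \right)} = 30 - 19 A$
$P{\left(O \right)} = \left(-90 + O\right) \left(-13 + O\right)$ ($P{\left(O \right)} = \left(O - 13\right) \left(O - 90\right) = \left(-13 + O\right) \left(-90 + O\right) = \left(-90 + O\right) \left(-13 + O\right)$)
$1480 \left(P{\left(23 \right)} + S{\left(36,10 \right)}\right) = 1480 \left(\left(1170 + 23^{2} - 2369\right) + \left(30 - 190\right)\right) = 1480 \left(\left(1170 + 529 - 2369\right) + \left(30 - 190\right)\right) = 1480 \left(-670 - 160\right) = 1480 \left(-830\right) = -1228400$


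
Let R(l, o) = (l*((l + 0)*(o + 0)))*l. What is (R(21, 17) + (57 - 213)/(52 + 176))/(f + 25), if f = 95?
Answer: 299129/228 ≈ 1312.0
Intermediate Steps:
R(l, o) = o*l**3 (R(l, o) = (l*(l*o))*l = (o*l**2)*l = o*l**3)
(R(21, 17) + (57 - 213)/(52 + 176))/(f + 25) = (17*21**3 + (57 - 213)/(52 + 176))/(95 + 25) = (17*9261 - 156/228)/120 = (157437 - 156*1/228)*(1/120) = (157437 - 13/19)*(1/120) = (2991290/19)*(1/120) = 299129/228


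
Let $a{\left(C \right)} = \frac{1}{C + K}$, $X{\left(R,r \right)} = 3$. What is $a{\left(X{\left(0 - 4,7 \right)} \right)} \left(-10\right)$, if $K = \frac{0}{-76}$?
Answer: $- \frac{10}{3} \approx -3.3333$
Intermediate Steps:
$K = 0$ ($K = 0 \left(- \frac{1}{76}\right) = 0$)
$a{\left(C \right)} = \frac{1}{C}$ ($a{\left(C \right)} = \frac{1}{C + 0} = \frac{1}{C}$)
$a{\left(X{\left(0 - 4,7 \right)} \right)} \left(-10\right) = \frac{1}{3} \left(-10\right) = - \frac{10}{3}$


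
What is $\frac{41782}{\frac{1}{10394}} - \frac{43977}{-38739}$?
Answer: $\frac{5607884875263}{12913} \approx 4.3428 \cdot 10^{8}$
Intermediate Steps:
$\frac{41782}{\frac{1}{10394}} - \frac{43977}{-38739} = 41782 \frac{1}{\frac{1}{10394}} - - \frac{14659}{12913} = 41782 \cdot 10394 + \frac{14659}{12913} = 434282108 + \frac{14659}{12913} = \frac{5607884875263}{12913}$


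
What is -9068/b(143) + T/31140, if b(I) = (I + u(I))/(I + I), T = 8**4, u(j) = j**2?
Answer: -652969/5190 ≈ -125.81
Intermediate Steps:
T = 4096
b(I) = (I + I**2)/(2*I) (b(I) = (I + I**2)/(I + I) = (I + I**2)/((2*I)) = (I + I**2)*(1/(2*I)) = (I + I**2)/(2*I))
-9068/b(143) + T/31140 = -9068/(1/2 + (1/2)*143) + 4096/31140 = -9068/(1/2 + 143/2) + 4096*(1/31140) = -9068/72 + 1024/7785 = -9068*1/72 + 1024/7785 = -2267/18 + 1024/7785 = -652969/5190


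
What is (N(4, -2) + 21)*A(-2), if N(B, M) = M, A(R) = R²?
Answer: 76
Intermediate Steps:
(N(4, -2) + 21)*A(-2) = (-2 + 21)*(-2)² = 19*4 = 76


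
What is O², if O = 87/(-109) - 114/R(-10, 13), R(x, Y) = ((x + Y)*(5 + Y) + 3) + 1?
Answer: 76317696/9991921 ≈ 7.6379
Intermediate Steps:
R(x, Y) = 4 + (5 + Y)*(Y + x) (R(x, Y) = ((Y + x)*(5 + Y) + 3) + 1 = ((5 + Y)*(Y + x) + 3) + 1 = (3 + (5 + Y)*(Y + x)) + 1 = 4 + (5 + Y)*(Y + x))
O = -8736/3161 (O = 87/(-109) - 114/(4 + 13² + 5*13 + 5*(-10) + 13*(-10)) = 87*(-1/109) - 114/(4 + 169 + 65 - 50 - 130) = -87/109 - 114/58 = -87/109 - 114*1/58 = -87/109 - 57/29 = -8736/3161 ≈ -2.7637)
O² = (-8736/3161)² = 76317696/9991921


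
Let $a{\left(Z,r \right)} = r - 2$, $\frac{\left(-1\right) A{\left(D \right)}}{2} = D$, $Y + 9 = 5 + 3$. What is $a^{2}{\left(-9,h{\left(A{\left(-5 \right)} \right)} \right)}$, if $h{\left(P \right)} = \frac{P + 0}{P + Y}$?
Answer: $\frac{64}{81} \approx 0.79012$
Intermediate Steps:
$Y = -1$ ($Y = -9 + \left(5 + 3\right) = -9 + 8 = -1$)
$A{\left(D \right)} = - 2 D$
$h{\left(P \right)} = \frac{P}{-1 + P}$ ($h{\left(P \right)} = \frac{P + 0}{P - 1} = \frac{P}{-1 + P}$)
$a{\left(Z,r \right)} = -2 + r$ ($a{\left(Z,r \right)} = r - 2 = -2 + r$)
$a^{2}{\left(-9,h{\left(A{\left(-5 \right)} \right)} \right)} = \left(-2 + \frac{\left(-2\right) \left(-5\right)}{-1 - -10}\right)^{2} = \left(-2 + \frac{10}{-1 + 10}\right)^{2} = \left(-2 + \frac{10}{9}\right)^{2} = \left(- \frac{8}{9}\right)^{2} = \frac{64}{81}$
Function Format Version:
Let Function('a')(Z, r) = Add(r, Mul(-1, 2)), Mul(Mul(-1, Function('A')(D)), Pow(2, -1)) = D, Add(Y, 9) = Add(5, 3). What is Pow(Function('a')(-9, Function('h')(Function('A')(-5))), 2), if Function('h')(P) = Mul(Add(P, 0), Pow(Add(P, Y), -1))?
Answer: Rational(64, 81) ≈ 0.79012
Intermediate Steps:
Y = -1 (Y = Add(-9, Add(5, 3)) = Add(-9, 8) = -1)
Function('A')(D) = Mul(-2, D)
Function('h')(P) = Mul(P, Pow(Add(-1, P), -1)) (Function('h')(P) = Mul(Add(P, 0), Pow(Add(P, -1), -1)) = Mul(P, Pow(Add(-1, P), -1)))
Function('a')(Z, r) = Add(-2, r) (Function('a')(Z, r) = Add(r, -2) = Add(-2, r))
Pow(Function('a')(-9, Function('h')(Function('A')(-5))), 2) = Pow(Add(-2, Mul(Mul(-2, -5), Pow(Add(-1, Mul(-2, -5)), -1))), 2) = Pow(Add(-2, Mul(10, Pow(Add(-1, 10), -1))), 2) = Pow(Add(-2, Mul(10, Pow(9, -1))), 2) = Pow(Add(-2, Mul(10, Rational(1, 9))), 2) = Pow(Add(-2, Rational(10, 9)), 2) = Pow(Rational(-8, 9), 2) = Rational(64, 81)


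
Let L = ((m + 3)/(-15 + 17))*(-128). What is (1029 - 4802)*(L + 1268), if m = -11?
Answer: -6715940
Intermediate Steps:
L = 512 (L = ((-11 + 3)/(-15 + 17))*(-128) = -8/2*(-128) = -8*½*(-128) = -4*(-128) = 512)
(1029 - 4802)*(L + 1268) = (1029 - 4802)*(512 + 1268) = -3773*1780 = -6715940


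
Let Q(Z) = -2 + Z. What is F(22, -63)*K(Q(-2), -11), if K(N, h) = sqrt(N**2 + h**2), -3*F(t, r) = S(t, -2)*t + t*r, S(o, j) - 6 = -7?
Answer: 1408*sqrt(137)/3 ≈ 5493.4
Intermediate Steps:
S(o, j) = -1 (S(o, j) = 6 - 7 = -1)
F(t, r) = t/3 - r*t/3 (F(t, r) = -(-t + t*r)/3 = -(-t + r*t)/3 = t/3 - r*t/3)
F(22, -63)*K(Q(-2), -11) = ((1/3)*22*(1 - 1*(-63)))*sqrt((-2 - 2)**2 + (-11)**2) = ((1/3)*22*(1 + 63))*sqrt((-4)**2 + 121) = ((1/3)*22*64)*sqrt(16 + 121) = 1408*sqrt(137)/3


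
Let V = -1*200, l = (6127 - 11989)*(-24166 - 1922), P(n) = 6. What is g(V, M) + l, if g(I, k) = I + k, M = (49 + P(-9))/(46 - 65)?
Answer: 2905625409/19 ≈ 1.5293e+8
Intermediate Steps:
M = -55/19 (M = (49 + 6)/(46 - 65) = 55/(-19) = 55*(-1/19) = -55/19 ≈ -2.8947)
l = 152927856 (l = -5862*(-26088) = 152927856)
V = -200
g(V, M) + l = (-200 - 55/19) + 152927856 = -3855/19 + 152927856 = 2905625409/19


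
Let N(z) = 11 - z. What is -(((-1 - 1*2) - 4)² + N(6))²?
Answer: -2916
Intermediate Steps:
-(((-1 - 1*2) - 4)² + N(6))² = -(((-1 - 1*2) - 4)² + (11 - 1*6))² = -(((-1 - 2) - 4)² + (11 - 6))² = -((-3 - 4)² + 5)² = -((-7)² + 5)² = -(49 + 5)² = -1*54² = -1*2916 = -2916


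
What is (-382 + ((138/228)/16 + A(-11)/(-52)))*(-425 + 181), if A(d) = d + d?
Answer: 183956785/1976 ≈ 93096.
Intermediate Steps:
A(d) = 2*d
(-382 + ((138/228)/16 + A(-11)/(-52)))*(-425 + 181) = (-382 + ((138/228)/16 + (2*(-11))/(-52)))*(-425 + 181) = (-382 + ((138*(1/228))*(1/16) - 22*(-1/52)))*(-244) = (-382 + ((23/38)*(1/16) + 11/26))*(-244) = (-382 + (23/608 + 11/26))*(-244) = (-382 + 3643/7904)*(-244) = -3015685/7904*(-244) = 183956785/1976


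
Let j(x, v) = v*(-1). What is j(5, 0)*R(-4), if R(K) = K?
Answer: 0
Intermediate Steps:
j(x, v) = -v
j(5, 0)*R(-4) = -1*0*(-4) = 0*(-4) = 0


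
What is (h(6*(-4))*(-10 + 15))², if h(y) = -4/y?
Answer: 25/36 ≈ 0.69444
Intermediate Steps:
(h(6*(-4))*(-10 + 15))² = ((-4/(6*(-4)))*(-10 + 15))² = (-4/(-24)*5)² = (-4*(-1/24)*5)² = ((⅙)*5)² = (⅚)² = 25/36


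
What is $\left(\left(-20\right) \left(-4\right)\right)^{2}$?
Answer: $6400$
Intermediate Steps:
$\left(\left(-20\right) \left(-4\right)\right)^{2} = 80^{2} = 6400$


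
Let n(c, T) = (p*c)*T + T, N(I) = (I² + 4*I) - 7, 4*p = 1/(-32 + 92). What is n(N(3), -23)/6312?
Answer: -2921/757440 ≈ -0.0038564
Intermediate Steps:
p = 1/240 (p = 1/(4*(-32 + 92)) = (¼)/60 = (¼)*(1/60) = 1/240 ≈ 0.0041667)
N(I) = -7 + I² + 4*I
n(c, T) = T + T*c/240 (n(c, T) = (c/240)*T + T = T*c/240 + T = T + T*c/240)
n(N(3), -23)/6312 = ((1/240)*(-23)*(240 + (-7 + 3² + 4*3)))/6312 = ((1/240)*(-23)*(240 + (-7 + 9 + 12)))*(1/6312) = ((1/240)*(-23)*(240 + 14))*(1/6312) = ((1/240)*(-23)*254)*(1/6312) = -2921/120*1/6312 = -2921/757440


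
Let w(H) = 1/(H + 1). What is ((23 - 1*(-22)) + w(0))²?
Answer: 2116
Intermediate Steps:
w(H) = 1/(1 + H)
((23 - 1*(-22)) + w(0))² = ((23 - 1*(-22)) + 1/(1 + 0))² = ((23 + 22) + 1/1)² = (45 + 1)² = 46² = 2116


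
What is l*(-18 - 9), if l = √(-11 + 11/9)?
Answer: -18*I*√22 ≈ -84.427*I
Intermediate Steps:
l = 2*I*√22/3 (l = √(-11 + 11*(⅑)) = √(-11 + 11/9) = √(-88/9) = 2*I*√22/3 ≈ 3.1269*I)
l*(-18 - 9) = (2*I*√22/3)*(-18 - 9) = (2*I*√22/3)*(-27) = -18*I*√22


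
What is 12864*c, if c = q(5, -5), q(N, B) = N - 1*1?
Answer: 51456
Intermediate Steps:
q(N, B) = -1 + N (q(N, B) = N - 1 = -1 + N)
c = 4 (c = -1 + 5 = 4)
12864*c = 12864*4 = 51456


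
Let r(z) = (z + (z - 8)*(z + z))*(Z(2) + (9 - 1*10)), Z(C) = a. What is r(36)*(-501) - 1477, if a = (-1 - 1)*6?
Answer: 13363199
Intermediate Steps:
a = -12 (a = -2*6 = -12)
Z(C) = -12
r(z) = -13*z - 26*z*(-8 + z) (r(z) = (z + (z - 8)*(z + z))*(-12 + (9 - 1*10)) = (z + (-8 + z)*(2*z))*(-12 + (9 - 10)) = (z + 2*z*(-8 + z))*(-12 - 1) = (z + 2*z*(-8 + z))*(-13) = -13*z - 26*z*(-8 + z))
r(36)*(-501) - 1477 = (13*36*(15 - 2*36))*(-501) - 1477 = (13*36*(15 - 72))*(-501) - 1477 = (13*36*(-57))*(-501) - 1477 = -26676*(-501) - 1477 = 13364676 - 1477 = 13363199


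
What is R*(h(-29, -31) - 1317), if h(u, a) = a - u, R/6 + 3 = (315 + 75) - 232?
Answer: -1226670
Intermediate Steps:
R = 930 (R = -18 + 6*((315 + 75) - 232) = -18 + 6*(390 - 232) = -18 + 6*158 = -18 + 948 = 930)
R*(h(-29, -31) - 1317) = 930*((-31 - 1*(-29)) - 1317) = 930*((-31 + 29) - 1317) = 930*(-2 - 1317) = 930*(-1319) = -1226670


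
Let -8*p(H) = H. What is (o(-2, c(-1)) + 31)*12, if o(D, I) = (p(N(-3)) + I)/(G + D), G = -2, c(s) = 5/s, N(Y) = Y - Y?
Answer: 387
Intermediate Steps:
N(Y) = 0
p(H) = -H/8
o(D, I) = I/(-2 + D) (o(D, I) = (-⅛*0 + I)/(-2 + D) = (0 + I)/(-2 + D) = I/(-2 + D))
(o(-2, c(-1)) + 31)*12 = ((5/(-1))/(-2 - 2) + 31)*12 = ((5*(-1))/(-4) + 31)*12 = (-5*(-¼) + 31)*12 = (5/4 + 31)*12 = (129/4)*12 = 387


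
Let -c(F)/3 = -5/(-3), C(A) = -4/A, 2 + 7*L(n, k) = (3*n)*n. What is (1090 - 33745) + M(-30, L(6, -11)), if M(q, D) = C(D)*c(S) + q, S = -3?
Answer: -1732235/53 ≈ -32684.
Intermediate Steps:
L(n, k) = -2/7 + 3*n**2/7 (L(n, k) = -2/7 + ((3*n)*n)/7 = -2/7 + (3*n**2)/7 = -2/7 + 3*n**2/7)
c(F) = -5 (c(F) = -(-15)/(-3) = -(-15)*(-1)/3 = -3*5/3 = -5)
M(q, D) = q + 20/D (M(q, D) = -4/D*(-5) + q = 20/D + q = q + 20/D)
(1090 - 33745) + M(-30, L(6, -11)) = (1090 - 33745) + (-30 + 20/(-2/7 + (3/7)*6**2)) = -32655 + (-30 + 20/(-2/7 + (3/7)*36)) = -32655 + (-30 + 20/(-2/7 + 108/7)) = -32655 + (-30 + 20/(106/7)) = -32655 + (-30 + 20*(7/106)) = -32655 + (-30 + 70/53) = -32655 - 1520/53 = -1732235/53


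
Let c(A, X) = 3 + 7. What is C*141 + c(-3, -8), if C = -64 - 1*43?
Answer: -15077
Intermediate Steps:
c(A, X) = 10
C = -107 (C = -64 - 43 = -107)
C*141 + c(-3, -8) = -107*141 + 10 = -15087 + 10 = -15077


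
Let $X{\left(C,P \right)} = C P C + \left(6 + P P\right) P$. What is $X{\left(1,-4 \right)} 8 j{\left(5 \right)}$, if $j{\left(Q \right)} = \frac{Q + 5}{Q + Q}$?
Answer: $-736$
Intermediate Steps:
$j{\left(Q \right)} = \frac{5 + Q}{2 Q}$
$X{\left(C,P \right)} = P C^{2} + P \left(6 + P^{2}\right)$ ($X{\left(C,P \right)} = P C^{2} + \left(6 + P^{2}\right) P = P C^{2} + P \left(6 + P^{2}\right)$)
$X{\left(1,-4 \right)} 8 j{\left(5 \right)} = - 4 \left(6 + 1^{2} + \left(-4\right)^{2}\right) 8 \frac{5 + 5}{2 \cdot 5} = - 4 \left(6 + 1 + 16\right) 8 \cdot \frac{1}{2} \cdot \frac{1}{5} \cdot 10 = \left(-4\right) 23 \cdot 8 \cdot 1 = \left(-92\right) 8 \cdot 1 = \left(-736\right) 1 = -736$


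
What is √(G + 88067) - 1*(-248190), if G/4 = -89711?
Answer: 248190 + I*√270777 ≈ 2.4819e+5 + 520.36*I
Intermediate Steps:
G = -358844 (G = 4*(-89711) = -358844)
√(G + 88067) - 1*(-248190) = √(-358844 + 88067) - 1*(-248190) = √(-270777) + 248190 = I*√270777 + 248190 = 248190 + I*√270777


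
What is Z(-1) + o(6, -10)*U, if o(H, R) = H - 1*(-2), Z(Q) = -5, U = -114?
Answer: -917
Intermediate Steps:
o(H, R) = 2 + H (o(H, R) = H + 2 = 2 + H)
Z(-1) + o(6, -10)*U = -5 + (2 + 6)*(-114) = -5 + 8*(-114) = -5 - 912 = -917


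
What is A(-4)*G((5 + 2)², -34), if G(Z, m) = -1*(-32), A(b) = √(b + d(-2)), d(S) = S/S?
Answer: 32*I*√3 ≈ 55.426*I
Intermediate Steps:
d(S) = 1
A(b) = √(1 + b) (A(b) = √(b + 1) = √(1 + b))
G(Z, m) = 32
A(-4)*G((5 + 2)², -34) = √(1 - 4)*32 = √(-3)*32 = (I*√3)*32 = 32*I*√3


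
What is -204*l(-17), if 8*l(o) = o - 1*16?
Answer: 1683/2 ≈ 841.50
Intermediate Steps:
l(o) = -2 + o/8 (l(o) = (o - 1*16)/8 = (o - 16)/8 = (-16 + o)/8 = -2 + o/8)
-204*l(-17) = -204*(-2 + (⅛)*(-17)) = -204*(-2 - 17/8) = -204*(-33/8) = 1683/2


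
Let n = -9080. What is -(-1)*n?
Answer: -9080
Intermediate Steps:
-(-1)*n = -(-1)*(-9080) = -1*9080 = -9080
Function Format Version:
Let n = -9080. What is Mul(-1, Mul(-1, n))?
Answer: -9080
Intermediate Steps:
Mul(-1, Mul(-1, n)) = Mul(-1, Mul(-1, -9080)) = Mul(-1, 9080) = -9080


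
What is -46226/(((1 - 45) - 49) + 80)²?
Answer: -46226/169 ≈ -273.53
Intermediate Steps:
-46226/(((1 - 45) - 49) + 80)² = -46226/((-44 - 49) + 80)² = -46226/(-93 + 80)² = -46226/((-13)²) = -46226/169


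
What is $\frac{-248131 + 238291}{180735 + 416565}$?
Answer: $- \frac{164}{9955} \approx -0.016474$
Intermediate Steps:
$\frac{-248131 + 238291}{180735 + 416565} = - \frac{9840}{597300} = \left(-9840\right) \frac{1}{597300} = - \frac{164}{9955}$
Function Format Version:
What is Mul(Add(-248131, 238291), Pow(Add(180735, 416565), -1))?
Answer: Rational(-164, 9955) ≈ -0.016474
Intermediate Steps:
Mul(Add(-248131, 238291), Pow(Add(180735, 416565), -1)) = Mul(-9840, Pow(597300, -1)) = Mul(-9840, Rational(1, 597300)) = Rational(-164, 9955)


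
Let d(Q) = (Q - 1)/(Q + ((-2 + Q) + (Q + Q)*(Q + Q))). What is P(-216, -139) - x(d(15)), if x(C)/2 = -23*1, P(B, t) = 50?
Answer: 96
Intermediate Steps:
d(Q) = (-1 + Q)/(-2 + 2*Q + 4*Q**2) (d(Q) = (-1 + Q)/(Q + ((-2 + Q) + (2*Q)*(2*Q))) = (-1 + Q)/(Q + ((-2 + Q) + 4*Q**2)) = (-1 + Q)/(Q + (-2 + Q + 4*Q**2)) = (-1 + Q)/(-2 + 2*Q + 4*Q**2))
x(C) = -46 (x(C) = 2*(-23*1) = 2*(-23) = -46)
P(-216, -139) - x(d(15)) = 50 - 1*(-46) = 50 + 46 = 96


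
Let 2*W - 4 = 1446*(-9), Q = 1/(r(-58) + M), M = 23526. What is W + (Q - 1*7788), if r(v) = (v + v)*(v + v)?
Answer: -528583725/36982 ≈ -14293.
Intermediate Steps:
r(v) = 4*v² (r(v) = (2*v)*(2*v) = 4*v²)
Q = 1/36982 (Q = 1/(4*(-58)² + 23526) = 1/(4*3364 + 23526) = 1/(13456 + 23526) = 1/36982 ≈ 2.7040e-5)
W = -6505 (W = 2 + (1446*(-9))/2 = 2 + (½)*(-13014) = 2 - 6507 = -6505)
W + (Q - 1*7788) = -6505 + (1/36982 - 1*7788) = -6505 + (1/36982 - 7788) = -6505 - 288015815/36982 = -528583725/36982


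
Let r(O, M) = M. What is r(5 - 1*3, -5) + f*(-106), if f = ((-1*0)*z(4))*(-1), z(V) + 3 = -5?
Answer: -5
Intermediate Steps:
z(V) = -8 (z(V) = -3 - 5 = -8)
f = 0 (f = (-1*0*(-8))*(-1) = (0*(-8))*(-1) = 0*(-1) = 0)
r(5 - 1*3, -5) + f*(-106) = -5 + 0*(-106) = -5 + 0 = -5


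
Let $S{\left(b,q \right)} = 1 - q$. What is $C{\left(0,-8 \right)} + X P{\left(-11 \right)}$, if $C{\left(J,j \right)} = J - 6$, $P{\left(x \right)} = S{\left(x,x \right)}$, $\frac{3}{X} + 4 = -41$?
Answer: $- \frac{34}{5} \approx -6.8$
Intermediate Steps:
$X = - \frac{1}{15}$ ($X = \frac{3}{-4 - 41} = \frac{3}{-45} = 3 \left(- \frac{1}{45}\right) = - \frac{1}{15} \approx -0.066667$)
$P{\left(x \right)} = 1 - x$
$C{\left(J,j \right)} = -6 + J$ ($C{\left(J,j \right)} = J - 6 = -6 + J$)
$C{\left(0,-8 \right)} + X P{\left(-11 \right)} = \left(-6 + 0\right) - \frac{1 - -11}{15} = -6 - \frac{1 + 11}{15} = -6 - \frac{4}{5} = - \frac{34}{5}$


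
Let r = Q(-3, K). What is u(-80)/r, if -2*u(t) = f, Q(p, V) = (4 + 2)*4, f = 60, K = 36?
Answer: -5/4 ≈ -1.2500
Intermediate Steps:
Q(p, V) = 24 (Q(p, V) = 6*4 = 24)
r = 24
u(t) = -30 (u(t) = -1/2*60 = -30)
u(-80)/r = -30/24 = -30*1/24 = -5/4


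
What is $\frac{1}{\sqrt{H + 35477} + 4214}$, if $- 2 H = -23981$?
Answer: $\frac{8428}{35420657} - \frac{\sqrt{189870}}{35420657} \approx 0.00022564$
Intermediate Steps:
$H = \frac{23981}{2}$ ($H = \left(- \frac{1}{2}\right) \left(-23981\right) = \frac{23981}{2} \approx 11991.0$)
$\frac{1}{\sqrt{H + 35477} + 4214} = \frac{1}{\sqrt{\frac{23981}{2} + 35477} + 4214} = \frac{1}{\sqrt{\frac{94935}{2}} + 4214} = \frac{1}{\frac{\sqrt{189870}}{2} + 4214} = \frac{1}{4214 + \frac{\sqrt{189870}}{2}}$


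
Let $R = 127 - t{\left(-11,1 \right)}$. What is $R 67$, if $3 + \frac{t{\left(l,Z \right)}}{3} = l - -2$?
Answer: $10921$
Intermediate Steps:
$t{\left(l,Z \right)} = -3 + 3 l$ ($t{\left(l,Z \right)} = -9 + 3 \left(l - -2\right) = -9 + 3 \left(l + 2\right) = -9 + 3 \left(2 + l\right) = -9 + \left(6 + 3 l\right) = -3 + 3 l$)
$R = 163$ ($R = 127 - \left(-3 + 3 \left(-11\right)\right) = 127 - \left(-3 - 33\right) = 127 - -36 = 127 + 36 = 163$)
$R 67 = 163 \cdot 67 = 10921$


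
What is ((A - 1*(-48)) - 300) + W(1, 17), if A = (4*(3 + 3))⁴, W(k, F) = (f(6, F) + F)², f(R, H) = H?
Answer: 332680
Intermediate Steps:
W(k, F) = 4*F² (W(k, F) = (F + F)² = (2*F)² = 4*F²)
A = 331776 (A = (4*6)⁴ = 24⁴ = 331776)
((A - 1*(-48)) - 300) + W(1, 17) = ((331776 - 1*(-48)) - 300) + 4*17² = ((331776 + 48) - 300) + 4*289 = (331824 - 300) + 1156 = 331524 + 1156 = 332680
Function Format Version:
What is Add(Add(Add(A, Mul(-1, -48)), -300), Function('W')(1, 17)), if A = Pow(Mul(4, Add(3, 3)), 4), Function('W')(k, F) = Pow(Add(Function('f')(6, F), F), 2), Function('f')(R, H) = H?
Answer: 332680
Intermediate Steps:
Function('W')(k, F) = Mul(4, Pow(F, 2)) (Function('W')(k, F) = Pow(Add(F, F), 2) = Pow(Mul(2, F), 2) = Mul(4, Pow(F, 2)))
A = 331776 (A = Pow(Mul(4, 6), 4) = Pow(24, 4) = 331776)
Add(Add(Add(A, Mul(-1, -48)), -300), Function('W')(1, 17)) = Add(Add(Add(331776, Mul(-1, -48)), -300), Mul(4, Pow(17, 2))) = Add(Add(Add(331776, 48), -300), Mul(4, 289)) = Add(Add(331824, -300), 1156) = Add(331524, 1156) = 332680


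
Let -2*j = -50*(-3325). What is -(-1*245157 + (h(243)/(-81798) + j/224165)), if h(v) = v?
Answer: 299684437941469/1222416578 ≈ 2.4516e+5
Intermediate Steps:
j = -83125 (j = -(-25)*(-3325) = -1/2*166250 = -83125)
-(-1*245157 + (h(243)/(-81798) + j/224165)) = -(-1*245157 + (243/(-81798) - 83125/224165)) = -(-245157 + (243*(-1/81798) - 83125*1/224165)) = -(-245157 + (-81/27266 - 16625/44833)) = -(-245157 - 456928723/1222416578) = -1*(-299684437941469/1222416578) = 299684437941469/1222416578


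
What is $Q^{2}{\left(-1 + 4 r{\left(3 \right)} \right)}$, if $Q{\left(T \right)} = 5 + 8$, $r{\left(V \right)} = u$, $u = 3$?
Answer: $169$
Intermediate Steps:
$r{\left(V \right)} = 3$
$Q{\left(T \right)} = 13$
$Q^{2}{\left(-1 + 4 r{\left(3 \right)} \right)} = 13^{2} = 169$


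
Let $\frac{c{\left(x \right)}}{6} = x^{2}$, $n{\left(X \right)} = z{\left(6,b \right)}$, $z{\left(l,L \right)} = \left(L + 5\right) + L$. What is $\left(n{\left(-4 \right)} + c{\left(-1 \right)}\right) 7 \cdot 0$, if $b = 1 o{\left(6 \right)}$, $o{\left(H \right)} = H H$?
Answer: $0$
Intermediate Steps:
$o{\left(H \right)} = H^{2}$
$b = 36$ ($b = 1 \cdot 6^{2} = 1 \cdot 36 = 36$)
$z{\left(l,L \right)} = 5 + 2 L$ ($z{\left(l,L \right)} = \left(5 + L\right) + L = 5 + 2 L$)
$n{\left(X \right)} = 77$ ($n{\left(X \right)} = 5 + 2 \cdot 36 = 5 + 72 = 77$)
$c{\left(x \right)} = 6 x^{2}$
$\left(n{\left(-4 \right)} + c{\left(-1 \right)}\right) 7 \cdot 0 = \left(77 + 6 \left(-1\right)^{2}\right) 7 \cdot 0 = \left(77 + 6 \cdot 1\right) 0 = \left(77 + 6\right) 0 = 83 \cdot 0 = 0$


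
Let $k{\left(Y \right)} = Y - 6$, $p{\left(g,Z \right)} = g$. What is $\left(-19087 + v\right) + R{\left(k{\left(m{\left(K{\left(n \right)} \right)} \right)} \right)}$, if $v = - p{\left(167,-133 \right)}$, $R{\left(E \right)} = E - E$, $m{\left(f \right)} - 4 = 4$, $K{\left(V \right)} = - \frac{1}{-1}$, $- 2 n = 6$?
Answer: $-19254$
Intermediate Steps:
$n = -3$ ($n = \left(- \frac{1}{2}\right) 6 = -3$)
$K{\left(V \right)} = 1$ ($K{\left(V \right)} = \left(-1\right) \left(-1\right) = 1$)
$m{\left(f \right)} = 8$ ($m{\left(f \right)} = 4 + 4 = 8$)
$k{\left(Y \right)} = -6 + Y$ ($k{\left(Y \right)} = Y - 6 = -6 + Y$)
$R{\left(E \right)} = 0$
$v = -167$ ($v = \left(-1\right) 167 = -167$)
$\left(-19087 + v\right) + R{\left(k{\left(m{\left(K{\left(n \right)} \right)} \right)} \right)} = \left(-19087 - 167\right) + 0 = -19254 + 0 = -19254$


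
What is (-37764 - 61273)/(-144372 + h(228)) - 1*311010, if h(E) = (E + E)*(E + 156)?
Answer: -9558058357/30732 ≈ -3.1101e+5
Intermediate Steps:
h(E) = 2*E*(156 + E) (h(E) = (2*E)*(156 + E) = 2*E*(156 + E))
(-37764 - 61273)/(-144372 + h(228)) - 1*311010 = (-37764 - 61273)/(-144372 + 2*228*(156 + 228)) - 1*311010 = -99037/(-144372 + 2*228*384) - 311010 = -99037/(-144372 + 175104) - 311010 = -99037/30732 - 311010 = -9558058357/30732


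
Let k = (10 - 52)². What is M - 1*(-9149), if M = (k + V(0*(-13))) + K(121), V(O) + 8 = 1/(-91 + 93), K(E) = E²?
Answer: 51093/2 ≈ 25547.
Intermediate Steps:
V(O) = -15/2 (V(O) = -8 + 1/(-91 + 93) = -8 + 1/2 = -8 + ½ = -15/2)
k = 1764 (k = (-42)² = 1764)
M = 32795/2 (M = (1764 - 15/2) + 121² = 3513/2 + 14641 = 32795/2 ≈ 16398.)
M - 1*(-9149) = 32795/2 - 1*(-9149) = 32795/2 + 9149 = 51093/2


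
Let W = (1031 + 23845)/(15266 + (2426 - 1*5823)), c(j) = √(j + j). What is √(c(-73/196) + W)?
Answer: √(57869635824 + 1972224254*I*√146)/166166 ≈ 1.4769 + 0.29219*I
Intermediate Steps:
c(j) = √2*√j (c(j) = √(2*j) = √2*√j)
W = 24876/11869 (W = 24876/(15266 + (2426 - 5823)) = 24876/(15266 - 3397) = 24876/11869 ≈ 2.0959)
√(c(-73/196) + W) = √(√2*√(-73/196) + 24876/11869) = √(√2*(I*√73/14) + 24876/11869) = √(I*√146/14 + 24876/11869) = √(24876/11869 + I*√146/14)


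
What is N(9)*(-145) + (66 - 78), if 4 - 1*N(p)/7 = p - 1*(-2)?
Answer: 7093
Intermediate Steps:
N(p) = 14 - 7*p (N(p) = 28 - 7*(p - 1*(-2)) = 28 - 7*(p + 2) = 28 - 7*(2 + p) = 28 + (-14 - 7*p) = 14 - 7*p)
N(9)*(-145) + (66 - 78) = (14 - 7*9)*(-145) + (66 - 78) = (14 - 63)*(-145) - 12 = -49*(-145) - 12 = 7105 - 12 = 7093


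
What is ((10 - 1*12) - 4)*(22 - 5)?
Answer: -102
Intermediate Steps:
((10 - 1*12) - 4)*(22 - 5) = ((10 - 12) - 4)*17 = (-2 - 4)*17 = -6*17 = -102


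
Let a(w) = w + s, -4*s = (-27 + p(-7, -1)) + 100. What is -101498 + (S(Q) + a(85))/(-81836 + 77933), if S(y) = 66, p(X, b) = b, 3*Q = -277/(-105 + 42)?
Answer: -396146827/3903 ≈ -1.0150e+5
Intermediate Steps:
Q = 277/189 (Q = (-277/(-105 + 42))/3 = (-277/(-63))/3 = (-277*(-1/63))/3 = (⅓)*(277/63) = 277/189 ≈ 1.4656)
s = -18 (s = -((-27 - 1) + 100)/4 = -(-28 + 100)/4 = -¼*72 = -18)
a(w) = -18 + w (a(w) = w - 18 = -18 + w)
-101498 + (S(Q) + a(85))/(-81836 + 77933) = -101498 + (66 + (-18 + 85))/(-81836 + 77933) = -101498 + (66 + 67)/(-3903) = -101498 + 133*(-1/3903) = -101498 - 133/3903 = -396146827/3903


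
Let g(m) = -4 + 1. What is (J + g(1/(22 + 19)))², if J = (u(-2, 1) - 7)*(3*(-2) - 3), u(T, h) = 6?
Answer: 36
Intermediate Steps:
J = 9 (J = (6 - 7)*(3*(-2) - 3) = -(-6 - 3) = -1*(-9) = 9)
g(m) = -3
(J + g(1/(22 + 19)))² = (9 - 3)² = 6² = 36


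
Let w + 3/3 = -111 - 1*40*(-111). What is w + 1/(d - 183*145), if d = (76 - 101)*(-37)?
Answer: 110840079/25610 ≈ 4328.0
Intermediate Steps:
w = 4328 (w = -1 + (-111 - 1*40*(-111)) = -1 + (-111 - 40*(-111)) = -1 + (-111 + 4440) = -1 + 4329 = 4328)
d = 925 (d = -25*(-37) = 925)
w + 1/(d - 183*145) = 4328 + 1/(925 - 183*145) = 4328 + 1/(925 - 26535) = 4328 + 1/(-25610) = 4328 - 1/25610 = 110840079/25610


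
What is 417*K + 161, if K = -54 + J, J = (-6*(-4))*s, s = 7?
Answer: 47699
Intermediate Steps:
J = 168 (J = -6*(-4)*7 = 24*7 = 168)
K = 114 (K = -54 + 168 = 114)
417*K + 161 = 417*114 + 161 = 47538 + 161 = 47699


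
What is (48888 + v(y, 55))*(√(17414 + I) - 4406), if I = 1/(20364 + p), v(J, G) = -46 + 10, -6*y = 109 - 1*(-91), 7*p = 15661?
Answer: -215241912 + 146556*√48430438664933/158209 ≈ -2.0880e+8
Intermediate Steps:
p = 15661/7 (p = (⅐)*15661 = 15661/7 ≈ 2237.3)
y = -100/3 (y = -(109 - 1*(-91))/6 = -(109 + 91)/6 = -⅙*200 = -100/3 ≈ -33.333)
v(J, G) = -36
I = 7/158209 (I = 1/(20364 + 15661/7) = 1/(158209/7) = 7/158209 ≈ 4.4245e-5)
(48888 + v(y, 55))*(√(17414 + I) - 4406) = (48888 - 36)*(√(17414 + 7/158209) - 4406) = 48852*(√(2755051533/158209) - 4406) = 48852*(3*√48430438664933/158209 - 4406) = 48852*(-4406 + 3*√48430438664933/158209) = -215241912 + 146556*√48430438664933/158209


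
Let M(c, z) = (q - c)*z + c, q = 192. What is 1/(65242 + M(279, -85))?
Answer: 1/72916 ≈ 1.3714e-5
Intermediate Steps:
M(c, z) = c + z*(192 - c) (M(c, z) = (192 - c)*z + c = z*(192 - c) + c = c + z*(192 - c))
1/(65242 + M(279, -85)) = 1/(65242 + (279 + 192*(-85) - 1*279*(-85))) = 1/(65242 + (279 - 16320 + 23715)) = 1/(65242 + 7674) = 1/72916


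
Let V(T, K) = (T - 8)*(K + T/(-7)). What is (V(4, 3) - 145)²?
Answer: 1172889/49 ≈ 23937.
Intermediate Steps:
V(T, K) = (-8 + T)*(K - T/7) (V(T, K) = (-8 + T)*(K + T*(-⅐)) = (-8 + T)*(K - T/7))
(V(4, 3) - 145)² = ((-8*3 - ⅐*4² + (8/7)*4 + 3*4) - 145)² = ((-24 - ⅐*16 + 32/7 + 12) - 145)² = ((-24 - 16/7 + 32/7 + 12) - 145)² = (-68/7 - 145)² = (-1083/7)² = 1172889/49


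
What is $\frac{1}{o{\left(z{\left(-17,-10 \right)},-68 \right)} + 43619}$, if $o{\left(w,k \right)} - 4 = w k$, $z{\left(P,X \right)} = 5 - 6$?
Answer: $\frac{1}{43691} \approx 2.2888 \cdot 10^{-5}$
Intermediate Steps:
$z{\left(P,X \right)} = -1$
$o{\left(w,k \right)} = 4 + k w$ ($o{\left(w,k \right)} = 4 + w k = 4 + k w$)
$\frac{1}{o{\left(z{\left(-17,-10 \right)},-68 \right)} + 43619} = \frac{1}{\left(4 - -68\right) + 43619} = \frac{1}{\left(4 + 68\right) + 43619} = \frac{1}{72 + 43619} = \frac{1}{43691}$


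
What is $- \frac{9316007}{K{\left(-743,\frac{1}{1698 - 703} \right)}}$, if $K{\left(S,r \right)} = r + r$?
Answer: $- \frac{9269426965}{2} \approx -4.6347 \cdot 10^{9}$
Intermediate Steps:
$K{\left(S,r \right)} = 2 r$
$- \frac{9316007}{K{\left(-743,\frac{1}{1698 - 703} \right)}} = - \frac{9316007}{2 \frac{1}{1698 - 703}} = - \frac{9316007}{2 \cdot \frac{1}{995}} = - \frac{9316007}{\frac{2}{995}} = \left(-9316007\right) \frac{995}{2} = - \frac{9269426965}{2}$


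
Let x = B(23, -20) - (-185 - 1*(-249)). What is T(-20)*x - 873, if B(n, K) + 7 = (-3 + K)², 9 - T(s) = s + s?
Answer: 21569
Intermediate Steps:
T(s) = 9 - 2*s (T(s) = 9 - (s + s) = 9 - 2*s)
B(n, K) = -7 + (-3 + K)²
x = 458 (x = (-7 + (-3 - 20)²) - (-185 - 1*(-249)) = (-7 + (-23)²) - (-185 + 249) = (-7 + 529) - 1*64 = 522 - 64 = 458)
T(-20)*x - 873 = (9 - 2*(-20))*458 - 873 = (9 + 40)*458 - 873 = 49*458 - 873 = 22442 - 873 = 21569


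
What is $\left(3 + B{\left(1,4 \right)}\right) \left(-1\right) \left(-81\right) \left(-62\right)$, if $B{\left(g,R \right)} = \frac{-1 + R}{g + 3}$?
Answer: $- \frac{37665}{2} \approx -18833.0$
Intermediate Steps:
$B{\left(g,R \right)} = \frac{-1 + R}{3 + g}$
$\left(3 + B{\left(1,4 \right)}\right) \left(-1\right) \left(-81\right) \left(-62\right) = \left(3 + \frac{-1 + 4}{3 + 1}\right) \left(-1\right) \left(-81\right) \left(-62\right) = \left(3 + \frac{1}{4} \cdot 3\right) \left(-1\right) \left(-81\right) \left(-62\right) = \left(3 + \frac{3}{4}\right) \left(-1\right) \left(-81\right) \left(-62\right) = \frac{15}{4} \left(-1\right) \left(-81\right) \left(-62\right) = \left(- \frac{15}{4}\right) \left(-81\right) \left(-62\right) = \frac{1215}{4} \left(-62\right) = - \frac{37665}{2}$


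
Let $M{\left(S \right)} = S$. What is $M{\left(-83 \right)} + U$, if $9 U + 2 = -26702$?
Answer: $- \frac{27451}{9} \approx -3050.1$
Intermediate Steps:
$U = - \frac{26704}{9}$ ($U = - \frac{2}{9} + \frac{1}{9} \left(-26702\right) = - \frac{2}{9} - \frac{26702}{9} = - \frac{26704}{9} \approx -2967.1$)
$M{\left(-83 \right)} + U = -83 - \frac{26704}{9} = - \frac{27451}{9}$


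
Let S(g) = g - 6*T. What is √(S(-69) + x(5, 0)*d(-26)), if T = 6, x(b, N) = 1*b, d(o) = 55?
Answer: √170 ≈ 13.038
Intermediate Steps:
x(b, N) = b
S(g) = -36 + g (S(g) = g - 6*6 = g - 36 = -36 + g)
√(S(-69) + x(5, 0)*d(-26)) = √((-36 - 69) + 5*55) = √(-105 + 275) = √170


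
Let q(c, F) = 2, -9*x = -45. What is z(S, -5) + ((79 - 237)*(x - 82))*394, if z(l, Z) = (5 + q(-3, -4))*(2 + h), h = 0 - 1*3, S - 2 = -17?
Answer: 4793397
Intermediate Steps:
x = 5 (x = -1/9*(-45) = 5)
S = -15 (S = 2 - 17 = -15)
h = -3 (h = 0 - 3 = -3)
z(l, Z) = -7 (z(l, Z) = (5 + 2)*(2 - 3) = 7*(-1) = -7)
z(S, -5) + ((79 - 237)*(x - 82))*394 = -7 + ((79 - 237)*(5 - 82))*394 = -7 - 158*(-77)*394 = -7 + 12166*394 = -7 + 4793404 = 4793397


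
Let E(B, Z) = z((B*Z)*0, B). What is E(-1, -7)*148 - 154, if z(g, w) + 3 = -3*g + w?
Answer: -746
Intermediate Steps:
z(g, w) = -3 + w - 3*g (z(g, w) = -3 + (-3*g + w) = -3 + (w - 3*g) = -3 + w - 3*g)
E(B, Z) = -3 + B (E(B, Z) = -3 + B - 3*B*Z*0 = -3 + B - 3*0 = -3 + B + 0 = -3 + B)
E(-1, -7)*148 - 154 = (-3 - 1)*148 - 154 = -4*148 - 154 = -592 - 154 = -746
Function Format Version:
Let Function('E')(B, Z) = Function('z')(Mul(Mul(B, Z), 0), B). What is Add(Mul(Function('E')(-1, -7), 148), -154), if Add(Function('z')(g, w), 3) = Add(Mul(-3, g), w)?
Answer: -746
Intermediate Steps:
Function('z')(g, w) = Add(-3, w, Mul(-3, g)) (Function('z')(g, w) = Add(-3, Add(Mul(-3, g), w)) = Add(-3, Add(w, Mul(-3, g))) = Add(-3, w, Mul(-3, g)))
Function('E')(B, Z) = Add(-3, B) (Function('E')(B, Z) = Add(-3, B, Mul(-3, Mul(Mul(B, Z), 0))) = Add(-3, B, Mul(-3, 0)) = Add(-3, B, 0) = Add(-3, B))
Add(Mul(Function('E')(-1, -7), 148), -154) = Add(Mul(Add(-3, -1), 148), -154) = Add(Mul(-4, 148), -154) = Add(-592, -154) = -746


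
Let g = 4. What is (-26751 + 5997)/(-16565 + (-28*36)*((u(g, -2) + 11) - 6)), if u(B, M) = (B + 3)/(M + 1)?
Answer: 20754/14549 ≈ 1.4265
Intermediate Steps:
u(B, M) = (3 + B)/(1 + M)
(-26751 + 5997)/(-16565 + (-28*36)*((u(g, -2) + 11) - 6)) = (-26751 + 5997)/(-16565 + (-28*36)*(((3 + 4)/(1 - 2) + 11) - 6)) = -20754/(-16565 - 1008*((7/(-1) + 11) - 6)) = -20754/(-16565 - 1008*((-1*7 + 11) - 6)) = -20754/(-16565 - 1008*((-7 + 11) - 6)) = -20754/(-16565 - 1008*(4 - 6)) = -20754/(-16565 - 1008*(-2)) = -20754/(-16565 + 2016) = -20754/(-14549) = -20754*(-1/14549) = 20754/14549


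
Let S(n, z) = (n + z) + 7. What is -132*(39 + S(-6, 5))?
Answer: -5940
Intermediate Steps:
S(n, z) = 7 + n + z
-132*(39 + S(-6, 5)) = -132*(39 + (7 - 6 + 5)) = -132*(39 + 6) = -132*45 = -5940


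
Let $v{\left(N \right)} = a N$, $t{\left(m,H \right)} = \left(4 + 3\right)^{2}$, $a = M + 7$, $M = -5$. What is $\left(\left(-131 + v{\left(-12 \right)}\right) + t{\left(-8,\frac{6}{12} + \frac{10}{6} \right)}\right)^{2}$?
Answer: $11236$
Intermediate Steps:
$a = 2$ ($a = -5 + 7 = 2$)
$t{\left(m,H \right)} = 49$ ($t{\left(m,H \right)} = 7^{2} = 49$)
$v{\left(N \right)} = 2 N$
$\left(\left(-131 + v{\left(-12 \right)}\right) + t{\left(-8,\frac{6}{12} + \frac{10}{6} \right)}\right)^{2} = \left(\left(-131 + 2 \left(-12\right)\right) + 49\right)^{2} = \left(\left(-131 - 24\right) + 49\right)^{2} = \left(-155 + 49\right)^{2} = \left(-106\right)^{2} = 11236$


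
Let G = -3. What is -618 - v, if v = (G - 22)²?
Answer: -1243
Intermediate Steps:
v = 625 (v = (-3 - 22)² = (-25)² = 625)
-618 - v = -618 - 1*625 = -618 - 625 = -1243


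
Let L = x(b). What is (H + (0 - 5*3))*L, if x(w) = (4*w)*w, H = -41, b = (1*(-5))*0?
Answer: 0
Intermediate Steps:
b = 0 (b = -5*0 = 0)
x(w) = 4*w²
L = 0 (L = 4*0² = 4*0 = 0)
(H + (0 - 5*3))*L = (-41 + (0 - 5*3))*0 = (-41 + (0 - 15))*0 = (-41 - 15)*0 = -56*0 = 0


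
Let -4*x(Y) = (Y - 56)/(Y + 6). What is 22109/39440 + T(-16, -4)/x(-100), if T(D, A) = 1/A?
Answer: 1789091/1538160 ≈ 1.1631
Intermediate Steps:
x(Y) = -(-56 + Y)/(4*(6 + Y)) (x(Y) = -(Y - 56)/(4*(Y + 6)) = -(-56 + Y)/(4*(6 + Y)))
22109/39440 + T(-16, -4)/x(-100) = 22109/39440 + 1/((-4)*(((56 - 1*(-100))/(4*(6 - 100))))) = 22109*(1/39440) - (-376/(56 + 100))/4 = 22109/39440 - 1/(4*((¼)*(-1/94)*156)) = 22109/39440 - 1/(4*(-39/94)) = 22109/39440 - ¼*(-94/39) = 22109/39440 + 47/78 = 1789091/1538160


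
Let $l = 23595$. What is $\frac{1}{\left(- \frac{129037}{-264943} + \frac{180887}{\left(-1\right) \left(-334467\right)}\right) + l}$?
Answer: $\frac{12659241483}{298707814700345} \approx 4.238 \cdot 10^{-5}$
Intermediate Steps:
$\frac{1}{\left(- \frac{129037}{-264943} + \frac{180887}{\left(-1\right) \left(-334467\right)}\right) + l} = \frac{1}{\left(- \frac{129037}{-264943} + \frac{180887}{\left(-1\right) \left(-334467\right)}\right) + 23595} = \frac{1}{\left(\left(-129037\right) \left(- \frac{1}{264943}\right) + \frac{180887}{334467}\right) + 23595} = \frac{1}{\left(\frac{129037}{264943} + 180887 \cdot \frac{1}{334467}\right) + 23595} = \frac{1}{\left(\frac{129037}{264943} + \frac{25841}{47781}\right) + 23595} = \frac{1}{\frac{13011908960}{12659241483} + 23595} = \frac{1}{\frac{298707814700345}{12659241483}} = \frac{12659241483}{298707814700345}$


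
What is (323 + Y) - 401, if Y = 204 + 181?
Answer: 307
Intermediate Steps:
Y = 385
(323 + Y) - 401 = (323 + 385) - 401 = 708 - 401 = 307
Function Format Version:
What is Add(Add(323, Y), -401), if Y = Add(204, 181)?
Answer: 307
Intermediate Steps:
Y = 385
Add(Add(323, Y), -401) = Add(Add(323, 385), -401) = Add(708, -401) = 307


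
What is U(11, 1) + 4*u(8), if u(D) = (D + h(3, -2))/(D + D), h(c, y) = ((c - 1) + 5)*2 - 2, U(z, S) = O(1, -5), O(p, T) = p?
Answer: 6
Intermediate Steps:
U(z, S) = 1
h(c, y) = 6 + 2*c (h(c, y) = ((-1 + c) + 5)*2 - 2 = (4 + c)*2 - 2 = (8 + 2*c) - 2 = 6 + 2*c)
u(D) = (12 + D)/(2*D) (u(D) = (D + (6 + 2*3))/(D + D) = (D + (6 + 6))/((2*D)) = (D + 12)*(1/(2*D)) = (12 + D)*(1/(2*D)) = (12 + D)/(2*D))
U(11, 1) + 4*u(8) = 1 + 4*((½)*(12 + 8)/8) = 1 + 4*((½)*(⅛)*20) = 1 + 4*(5/4) = 1 + 5 = 6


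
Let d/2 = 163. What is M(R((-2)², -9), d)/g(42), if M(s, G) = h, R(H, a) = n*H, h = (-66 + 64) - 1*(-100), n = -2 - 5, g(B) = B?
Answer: 7/3 ≈ 2.3333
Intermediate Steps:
d = 326 (d = 2*163 = 326)
n = -7
h = 98 (h = -2 + 100 = 98)
R(H, a) = -7*H
M(s, G) = 98
M(R((-2)², -9), d)/g(42) = 98/42 = 98*(1/42) = 7/3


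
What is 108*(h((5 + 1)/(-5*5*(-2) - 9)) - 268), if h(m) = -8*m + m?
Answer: -1191240/41 ≈ -29055.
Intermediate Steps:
h(m) = -7*m
108*(h((5 + 1)/(-5*5*(-2) - 9)) - 268) = 108*(-7*(5 + 1)/(-5*5*(-2) - 9) - 268) = 108*(-42/(-25*(-2) - 9) - 268) = 108*(-42/(50 - 9) - 268) = 108*(-42/41 - 268) = 108*(-11030/41) = -1191240/41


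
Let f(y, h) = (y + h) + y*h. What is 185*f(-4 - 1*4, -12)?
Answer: 14060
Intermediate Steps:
f(y, h) = h + y + h*y (f(y, h) = (h + y) + h*y = h + y + h*y)
185*f(-4 - 1*4, -12) = 185*(-12 + (-4 - 1*4) - 12*(-4 - 1*4)) = 185*(-12 + (-4 - 4) - 12*(-4 - 4)) = 185*(-12 - 8 - 12*(-8)) = 185*(-12 - 8 + 96) = 185*76 = 14060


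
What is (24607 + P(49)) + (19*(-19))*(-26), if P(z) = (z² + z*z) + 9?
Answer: 38804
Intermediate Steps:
P(z) = 9 + 2*z² (P(z) = (z² + z²) + 9 = 2*z² + 9 = 9 + 2*z²)
(24607 + P(49)) + (19*(-19))*(-26) = (24607 + (9 + 2*49²)) + (19*(-19))*(-26) = (24607 + (9 + 2*2401)) - 361*(-26) = (24607 + (9 + 4802)) + 9386 = (24607 + 4811) + 9386 = 29418 + 9386 = 38804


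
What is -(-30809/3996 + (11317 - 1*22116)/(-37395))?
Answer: 41072213/5534460 ≈ 7.4212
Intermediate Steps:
-(-30809/3996 + (11317 - 1*22116)/(-37395)) = -(-30809*1/3996 + (11317 - 22116)*(-1/37395)) = -(-30809/3996 - 10799*(-1/37395)) = -(-30809/3996 + 10799/37395) = -1*(-41072213/5534460) = 41072213/5534460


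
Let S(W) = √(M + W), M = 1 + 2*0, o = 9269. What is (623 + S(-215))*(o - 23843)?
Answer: -9079602 - 14574*I*√214 ≈ -9.0796e+6 - 2.132e+5*I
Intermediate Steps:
M = 1 (M = 1 + 0 = 1)
S(W) = √(1 + W)
(623 + S(-215))*(o - 23843) = (623 + √(1 - 215))*(9269 - 23843) = (623 + √(-214))*(-14574) = (623 + I*√214)*(-14574) = -9079602 - 14574*I*√214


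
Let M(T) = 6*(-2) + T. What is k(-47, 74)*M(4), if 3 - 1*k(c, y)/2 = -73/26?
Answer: -1208/13 ≈ -92.923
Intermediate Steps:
M(T) = -12 + T
k(c, y) = 151/13 (k(c, y) = 6 - (-146)/26 = 6 - 2*(-73/26) = 6 + 73/13 = 151/13)
k(-47, 74)*M(4) = 151*(-12 + 4)/13 = (151/13)*(-8) = -1208/13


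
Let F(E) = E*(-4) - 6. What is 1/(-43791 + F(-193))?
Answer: -1/43025 ≈ -2.3242e-5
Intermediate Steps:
F(E) = -6 - 4*E (F(E) = -4*E - 6 = -6 - 4*E)
1/(-43791 + F(-193)) = 1/(-43791 + (-6 - 4*(-193))) = 1/(-43791 + (-6 + 772)) = 1/(-43791 + 766) = 1/(-43025) = -1/43025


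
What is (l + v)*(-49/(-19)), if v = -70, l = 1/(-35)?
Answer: -903/5 ≈ -180.60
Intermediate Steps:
l = -1/35 ≈ -0.028571
(l + v)*(-49/(-19)) = (-1/35 - 70)*(-49/(-19)) = -(-17157)*(-1)/(5*19) = -2451/35*49/19 = -903/5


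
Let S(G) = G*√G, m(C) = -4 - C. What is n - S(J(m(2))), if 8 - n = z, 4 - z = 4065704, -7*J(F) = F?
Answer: 4065708 - 6*√42/49 ≈ 4.0657e+6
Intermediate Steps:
J(F) = -F/7
z = -4065700 (z = 4 - 1*4065704 = 4 - 4065704 = -4065700)
n = 4065708 (n = 8 - 1*(-4065700) = 8 + 4065700 = 4065708)
S(G) = G^(3/2)
n - S(J(m(2))) = 4065708 - (-(-4 - 1*2)/7)^(3/2) = 4065708 - (-(-4 - 2)/7)^(3/2) = 4065708 - (-⅐*(-6))^(3/2) = 4065708 - (6/7)^(3/2) = 4065708 - 6*√42/49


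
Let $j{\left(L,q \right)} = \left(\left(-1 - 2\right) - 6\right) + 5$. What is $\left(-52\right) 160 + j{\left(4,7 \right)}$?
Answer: $-8324$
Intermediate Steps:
$j{\left(L,q \right)} = -4$ ($j{\left(L,q \right)} = \left(\left(-1 - 2\right) - 6\right) + 5 = \left(-3 - 6\right) + 5 = -9 + 5 = -4$)
$\left(-52\right) 160 + j{\left(4,7 \right)} = \left(-52\right) 160 - 4 = -8320 - 4 = -8324$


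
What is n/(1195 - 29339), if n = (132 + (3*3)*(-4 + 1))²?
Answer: -11025/28144 ≈ -0.39174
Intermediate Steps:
n = 11025 (n = (132 + 9*(-3))² = (132 - 27)² = 105² = 11025)
n/(1195 - 29339) = 11025/(1195 - 29339) = 11025/(-28144) = 11025*(-1/28144) = -11025/28144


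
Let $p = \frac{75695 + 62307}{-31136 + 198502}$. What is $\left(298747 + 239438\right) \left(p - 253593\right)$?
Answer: $- \frac{11421014412177330}{83683} \approx -1.3648 \cdot 10^{11}$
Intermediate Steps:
$p = \frac{69001}{83683}$ ($p = \frac{138002}{167366} = 138002 \cdot \frac{1}{167366} = \frac{69001}{83683} \approx 0.82455$)
$\left(298747 + 239438\right) \left(p - 253593\right) = \left(298747 + 239438\right) \left(\frac{69001}{83683} - 253593\right) = 538185 \left(- \frac{21221354018}{83683}\right) = - \frac{11421014412177330}{83683}$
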